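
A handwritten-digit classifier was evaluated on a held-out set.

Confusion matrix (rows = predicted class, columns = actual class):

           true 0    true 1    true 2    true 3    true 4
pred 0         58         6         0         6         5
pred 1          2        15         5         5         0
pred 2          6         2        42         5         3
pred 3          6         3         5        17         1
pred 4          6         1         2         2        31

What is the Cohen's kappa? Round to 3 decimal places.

Observed agreement pₒ = trace/N = 163/234 = 0.6966
Expected agreement pₑ = Σ (rowᵢ·colᵢ)/N² = (78·75 + 27·27 + 54·58 + 35·32 + 40·42)/234² = 0.2285
κ = (pₒ − pₑ)/(1 − pₑ) = (0.6966 − 0.2285)/(1 − 0.2285) = 0.607

0.607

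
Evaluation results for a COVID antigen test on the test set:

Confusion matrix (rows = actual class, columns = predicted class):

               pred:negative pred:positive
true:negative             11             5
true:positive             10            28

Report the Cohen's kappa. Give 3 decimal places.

Observed agreement pₒ = trace/N = 39/54 = 0.7222
Expected agreement pₑ = Σ (rowᵢ·colᵢ)/N² = (16·21 + 38·33)/54² = 0.5453
κ = (pₒ − pₑ)/(1 − pₑ) = (0.7222 − 0.5453)/(1 − 0.5453) = 0.389

0.389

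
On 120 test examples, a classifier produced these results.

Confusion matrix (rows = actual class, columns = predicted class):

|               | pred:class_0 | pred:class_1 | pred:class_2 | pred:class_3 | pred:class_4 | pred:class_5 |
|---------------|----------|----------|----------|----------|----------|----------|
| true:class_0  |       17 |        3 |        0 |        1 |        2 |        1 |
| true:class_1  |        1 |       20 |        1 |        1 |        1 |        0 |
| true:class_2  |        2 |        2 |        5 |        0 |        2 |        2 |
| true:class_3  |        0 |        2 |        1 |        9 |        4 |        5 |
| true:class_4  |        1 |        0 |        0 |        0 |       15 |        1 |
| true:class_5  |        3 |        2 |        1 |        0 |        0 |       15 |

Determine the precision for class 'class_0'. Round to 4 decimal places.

0.7083

One-vs-rest for 'class_0': TP = diagonal; FP = other classes predicted 'class_0'; FN = 'class_0' predicted as other.
precision = TP/(TP+FP).
class_0: TP=17, FP=1+2+0+1+3=7 → 17/24 = 0.70833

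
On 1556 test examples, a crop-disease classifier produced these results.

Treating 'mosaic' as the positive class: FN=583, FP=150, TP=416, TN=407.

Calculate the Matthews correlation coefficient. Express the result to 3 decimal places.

0.147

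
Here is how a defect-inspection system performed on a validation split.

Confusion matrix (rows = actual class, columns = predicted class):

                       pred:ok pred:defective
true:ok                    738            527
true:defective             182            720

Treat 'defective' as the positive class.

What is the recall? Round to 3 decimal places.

0.798

Recall = TP/(TP+FN) = 720/(720+182) = 720/902 = 0.798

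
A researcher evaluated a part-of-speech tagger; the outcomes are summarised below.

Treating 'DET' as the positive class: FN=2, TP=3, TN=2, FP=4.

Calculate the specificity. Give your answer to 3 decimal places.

0.333

Specificity = TN/(TN+FP) = 2/(2+4) = 0.333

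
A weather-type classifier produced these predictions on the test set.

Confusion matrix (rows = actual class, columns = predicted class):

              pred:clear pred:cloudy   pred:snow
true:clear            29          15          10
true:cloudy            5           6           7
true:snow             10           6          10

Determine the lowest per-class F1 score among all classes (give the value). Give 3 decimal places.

0.267

Per-class F1 score (2·TP/(2·TP+FP+FN)):
  clear: TP=29, FP=5+10=15, FN=15+10=25 → 58/98 = 0.5918
  cloudy: TP=6, FP=15+6=21, FN=5+7=12 → 12/45 = 0.2667
  snow: TP=10, FP=10+7=17, FN=10+6=16 → 20/53 = 0.3774
Lowest is class 'cloudy' with F1 score = 0.267.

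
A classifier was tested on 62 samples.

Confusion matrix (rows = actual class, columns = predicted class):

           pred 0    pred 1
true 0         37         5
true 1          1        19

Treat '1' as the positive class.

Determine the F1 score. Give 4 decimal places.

Precision = TP/(TP+FP) = 19/24 = 0.7917
Recall = TP/(TP+FN) = 19/20 = 0.9500
F1 = 2·TP/(2·TP+FP+FN) = 38/44 = 0.8636

0.8636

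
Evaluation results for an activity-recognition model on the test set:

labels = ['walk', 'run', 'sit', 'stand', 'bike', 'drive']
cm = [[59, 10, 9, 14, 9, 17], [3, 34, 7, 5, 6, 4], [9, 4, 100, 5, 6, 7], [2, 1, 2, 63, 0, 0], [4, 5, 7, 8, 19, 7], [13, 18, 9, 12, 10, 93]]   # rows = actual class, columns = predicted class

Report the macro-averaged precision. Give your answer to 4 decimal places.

Per-class precision (TP/(TP+FP)):
  walk: TP=59, FP=3+9+2+4+13=31 → 59/90 = 0.65556
  run: TP=34, FP=10+4+1+5+18=38 → 34/72 = 0.47222
  sit: TP=100, FP=9+7+2+7+9=34 → 100/134 = 0.74627
  stand: TP=63, FP=14+5+5+8+12=44 → 63/107 = 0.58879
  bike: TP=19, FP=9+6+6+0+10=31 → 19/50 = 0.38000
  drive: TP=93, FP=17+4+7+0+7=35 → 93/128 = 0.72656
Macro-precision = mean = (0.65556 + 0.47222 + 0.74627 + 0.58879 + 0.38000 + 0.72656) / 6 = 0.5949

0.5949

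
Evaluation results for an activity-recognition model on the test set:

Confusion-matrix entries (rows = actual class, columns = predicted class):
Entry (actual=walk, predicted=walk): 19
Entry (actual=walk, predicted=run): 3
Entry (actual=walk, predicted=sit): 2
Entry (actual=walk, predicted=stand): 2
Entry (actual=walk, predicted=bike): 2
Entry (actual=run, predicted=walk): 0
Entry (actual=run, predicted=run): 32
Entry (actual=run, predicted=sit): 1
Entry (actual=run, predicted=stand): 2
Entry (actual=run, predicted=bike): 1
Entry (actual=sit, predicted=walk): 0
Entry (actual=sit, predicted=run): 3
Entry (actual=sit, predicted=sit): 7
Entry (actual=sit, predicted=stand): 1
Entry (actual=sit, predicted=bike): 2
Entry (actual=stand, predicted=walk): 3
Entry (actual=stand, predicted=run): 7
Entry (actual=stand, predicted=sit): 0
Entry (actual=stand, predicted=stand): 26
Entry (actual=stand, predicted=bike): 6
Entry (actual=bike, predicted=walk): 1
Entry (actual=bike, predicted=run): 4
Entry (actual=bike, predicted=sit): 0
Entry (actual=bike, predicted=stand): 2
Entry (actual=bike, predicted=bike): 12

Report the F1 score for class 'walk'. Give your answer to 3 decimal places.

F1 score = 2·TP/(2·TP+FP+FN).
walk: TP=19, FP=0+0+3+1=4, FN=3+2+2+2=9 → 38/51 = 0.7451

0.745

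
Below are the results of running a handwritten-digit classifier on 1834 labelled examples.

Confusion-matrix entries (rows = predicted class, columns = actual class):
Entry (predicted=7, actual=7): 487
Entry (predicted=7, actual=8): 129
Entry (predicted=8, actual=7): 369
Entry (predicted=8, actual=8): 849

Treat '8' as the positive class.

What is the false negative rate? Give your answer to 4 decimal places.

0.1319

FNR = FN/(FN+TP) = 129/(129+849) = 0.1319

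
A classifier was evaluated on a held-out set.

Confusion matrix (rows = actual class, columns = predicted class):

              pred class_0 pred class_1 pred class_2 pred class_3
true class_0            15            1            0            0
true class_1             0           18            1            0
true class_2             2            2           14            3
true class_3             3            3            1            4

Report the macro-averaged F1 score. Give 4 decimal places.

Per-class F1 score (2·TP/(2·TP+FP+FN)):
  class_0: TP=15, FP=0+2+3=5, FN=1+0+0=1 → 30/36 = 0.83333
  class_1: TP=18, FP=1+2+3=6, FN=0+1+0=1 → 36/43 = 0.83721
  class_2: TP=14, FP=0+1+1=2, FN=2+2+3=7 → 28/37 = 0.75676
  class_3: TP=4, FP=0+0+3=3, FN=3+3+1=7 → 8/18 = 0.44444
Macro-F1 score = mean = (0.83333 + 0.83721 + 0.75676 + 0.44444) / 4 = 0.7179

0.7179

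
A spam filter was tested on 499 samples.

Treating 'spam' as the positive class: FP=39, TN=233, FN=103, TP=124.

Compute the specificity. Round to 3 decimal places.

Specificity = TN/(TN+FP) = 233/(233+39) = 0.857

0.857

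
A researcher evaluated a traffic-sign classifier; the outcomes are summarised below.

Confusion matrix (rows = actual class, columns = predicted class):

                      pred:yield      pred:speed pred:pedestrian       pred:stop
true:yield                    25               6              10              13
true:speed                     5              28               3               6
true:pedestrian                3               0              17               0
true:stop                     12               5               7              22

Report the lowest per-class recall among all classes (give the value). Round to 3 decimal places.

Per-class recall (TP/(TP+FN)):
  yield: TP=25, FN=6+10+13=29 → 25/54 = 0.4630
  speed: TP=28, FN=5+3+6=14 → 28/42 = 0.6667
  pedestrian: TP=17, FN=3+0+0=3 → 17/20 = 0.8500
  stop: TP=22, FN=12+5+7=24 → 22/46 = 0.4783
Lowest is class 'yield' with recall = 0.463.

0.463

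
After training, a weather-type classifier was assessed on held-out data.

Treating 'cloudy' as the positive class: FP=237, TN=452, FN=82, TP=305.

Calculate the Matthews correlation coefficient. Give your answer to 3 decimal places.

MCC = (TP·TN − FP·FN) / √((TP+FP)(TP+FN)(TN+FP)(TN+FN))
Numerator = 305·452 − 237·82 = 118426
Denominator = √(542·387·689·534) = √77173950204 = 277801.9982
MCC = 118426 / 277801.9982 = 0.426

0.426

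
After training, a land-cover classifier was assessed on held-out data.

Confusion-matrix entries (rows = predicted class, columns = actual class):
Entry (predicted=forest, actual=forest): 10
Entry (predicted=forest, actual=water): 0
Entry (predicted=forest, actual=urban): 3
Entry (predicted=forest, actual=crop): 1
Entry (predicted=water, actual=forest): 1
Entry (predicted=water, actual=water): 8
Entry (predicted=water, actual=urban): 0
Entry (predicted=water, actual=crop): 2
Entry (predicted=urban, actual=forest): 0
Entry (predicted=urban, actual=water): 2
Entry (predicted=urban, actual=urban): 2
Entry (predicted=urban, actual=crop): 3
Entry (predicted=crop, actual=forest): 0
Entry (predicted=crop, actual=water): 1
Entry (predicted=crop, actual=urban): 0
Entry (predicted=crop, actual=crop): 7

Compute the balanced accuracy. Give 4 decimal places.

0.6437

Balanced accuracy = mean of per-class recall.
  forest: recall = 10/11 = 0.90909
  water: recall = 8/11 = 0.72727
  urban: recall = 2/5 = 0.40000
  crop: recall = 7/13 = 0.53846
Mean = (0.90909 + 0.72727 + 0.40000 + 0.53846) / 4 = 0.6437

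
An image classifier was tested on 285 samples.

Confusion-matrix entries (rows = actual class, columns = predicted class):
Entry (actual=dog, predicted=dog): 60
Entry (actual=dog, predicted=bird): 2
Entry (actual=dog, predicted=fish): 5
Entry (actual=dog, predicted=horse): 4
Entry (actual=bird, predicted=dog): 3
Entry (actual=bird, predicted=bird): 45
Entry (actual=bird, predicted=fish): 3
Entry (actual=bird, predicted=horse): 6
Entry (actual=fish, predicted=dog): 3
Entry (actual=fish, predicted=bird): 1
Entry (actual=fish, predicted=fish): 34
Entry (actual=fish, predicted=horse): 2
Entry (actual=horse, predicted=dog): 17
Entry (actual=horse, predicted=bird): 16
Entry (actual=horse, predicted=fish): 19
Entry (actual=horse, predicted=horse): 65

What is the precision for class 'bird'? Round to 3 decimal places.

0.703

One-vs-rest for 'bird': TP = diagonal; FP = other classes predicted 'bird'; FN = 'bird' predicted as other.
precision = TP/(TP+FP).
bird: TP=45, FP=2+1+16=19 → 45/64 = 0.7031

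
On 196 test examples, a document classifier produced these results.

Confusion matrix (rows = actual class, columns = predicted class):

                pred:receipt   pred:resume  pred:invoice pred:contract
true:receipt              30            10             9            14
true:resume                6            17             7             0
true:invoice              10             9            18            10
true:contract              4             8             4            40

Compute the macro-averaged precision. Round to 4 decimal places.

Per-class precision (TP/(TP+FP)):
  receipt: TP=30, FP=6+10+4=20 → 30/50 = 0.60000
  resume: TP=17, FP=10+9+8=27 → 17/44 = 0.38636
  invoice: TP=18, FP=9+7+4=20 → 18/38 = 0.47368
  contract: TP=40, FP=14+0+10=24 → 40/64 = 0.62500
Macro-precision = mean = (0.60000 + 0.38636 + 0.47368 + 0.62500) / 4 = 0.5213

0.5213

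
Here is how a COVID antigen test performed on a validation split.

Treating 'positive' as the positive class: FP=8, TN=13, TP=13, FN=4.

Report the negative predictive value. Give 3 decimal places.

0.765

NPV = TN/(TN+FN) = 13/(13+4) = 0.765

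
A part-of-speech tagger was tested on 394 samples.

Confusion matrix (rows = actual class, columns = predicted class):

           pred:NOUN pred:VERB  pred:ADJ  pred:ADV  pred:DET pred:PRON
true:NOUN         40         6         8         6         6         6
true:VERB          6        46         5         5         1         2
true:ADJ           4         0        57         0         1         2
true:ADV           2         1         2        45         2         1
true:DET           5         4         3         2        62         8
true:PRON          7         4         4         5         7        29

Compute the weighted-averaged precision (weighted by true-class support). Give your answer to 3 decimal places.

0.705

Per-class precision (TP/(TP+FP)):
  NOUN: TP=40, FP=6+4+2+5+7=24 → 40/64 = 0.6250
  VERB: TP=46, FP=6+0+1+4+4=15 → 46/61 = 0.7541
  ADJ: TP=57, FP=8+5+2+3+4=22 → 57/79 = 0.7215
  ADV: TP=45, FP=6+5+0+2+5=18 → 45/63 = 0.7143
  DET: TP=62, FP=6+1+1+2+7=17 → 62/79 = 0.7848
  PRON: TP=29, FP=6+2+2+1+8=19 → 29/48 = 0.6042
Weighted-precision = Σ (supportᵢ/N)·precisionᵢ with N=394: (72/394)·0.6250 + (65/394)·0.7541 + (64/394)·0.7215 + (53/394)·0.7143 + (84/394)·0.7848 + (56/394)·0.6042 = 0.705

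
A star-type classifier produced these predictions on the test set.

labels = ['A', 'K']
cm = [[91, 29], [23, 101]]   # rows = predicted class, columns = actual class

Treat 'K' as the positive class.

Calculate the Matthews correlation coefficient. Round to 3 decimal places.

MCC = (TP·TN − FP·FN) / √((TP+FP)(TP+FN)(TN+FP)(TN+FN))
Numerator = 101·91 − 23·29 = 8524
Denominator = √(124·130·114·120) = √220521600 = 14849.9697
MCC = 8524 / 14849.9697 = 0.574

0.574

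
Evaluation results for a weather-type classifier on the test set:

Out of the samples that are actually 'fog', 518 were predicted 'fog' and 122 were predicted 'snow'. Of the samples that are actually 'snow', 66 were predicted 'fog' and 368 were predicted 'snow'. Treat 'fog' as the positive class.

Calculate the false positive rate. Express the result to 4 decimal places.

0.1521

FPR = FP/(FP+TN) = 66/(66+368) = 0.1521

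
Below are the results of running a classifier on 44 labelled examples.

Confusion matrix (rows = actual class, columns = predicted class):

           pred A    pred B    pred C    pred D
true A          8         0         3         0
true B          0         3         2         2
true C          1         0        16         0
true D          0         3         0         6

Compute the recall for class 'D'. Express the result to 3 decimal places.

One-vs-rest for 'D': TP = diagonal; FP = other classes predicted 'D'; FN = 'D' predicted as other.
recall = TP/(TP+FN).
D: TP=6, FN=0+3+0=3 → 6/9 = 0.6667

0.667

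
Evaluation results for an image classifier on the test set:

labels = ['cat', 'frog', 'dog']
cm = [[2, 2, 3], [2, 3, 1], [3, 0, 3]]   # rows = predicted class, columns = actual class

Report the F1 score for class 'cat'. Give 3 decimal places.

0.286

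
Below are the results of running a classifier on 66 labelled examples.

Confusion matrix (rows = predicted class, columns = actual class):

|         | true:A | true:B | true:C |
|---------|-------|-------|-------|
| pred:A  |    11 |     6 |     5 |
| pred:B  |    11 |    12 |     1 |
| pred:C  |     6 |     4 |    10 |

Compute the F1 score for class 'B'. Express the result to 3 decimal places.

0.522

Treat 'B' as positive and all other classes as negative.
F1 score = 2·TP/(2·TP+FP+FN).
B: TP=12, FP=11+1=12, FN=6+4=10 → 24/46 = 0.5217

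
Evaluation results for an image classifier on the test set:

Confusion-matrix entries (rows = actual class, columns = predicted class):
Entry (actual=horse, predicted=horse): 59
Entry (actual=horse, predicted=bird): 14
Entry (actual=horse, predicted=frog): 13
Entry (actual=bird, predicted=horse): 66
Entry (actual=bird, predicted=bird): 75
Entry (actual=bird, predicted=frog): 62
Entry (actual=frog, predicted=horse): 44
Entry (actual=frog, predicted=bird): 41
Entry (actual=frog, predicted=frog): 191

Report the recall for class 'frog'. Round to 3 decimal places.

Treat 'frog' as positive and all other classes as negative.
recall = TP/(TP+FN).
frog: TP=191, FN=44+41=85 → 191/276 = 0.6920

0.692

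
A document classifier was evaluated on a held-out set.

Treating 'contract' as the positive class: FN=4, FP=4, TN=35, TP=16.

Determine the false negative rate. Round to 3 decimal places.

FNR = FN/(FN+TP) = 4/(4+16) = 0.200

0.200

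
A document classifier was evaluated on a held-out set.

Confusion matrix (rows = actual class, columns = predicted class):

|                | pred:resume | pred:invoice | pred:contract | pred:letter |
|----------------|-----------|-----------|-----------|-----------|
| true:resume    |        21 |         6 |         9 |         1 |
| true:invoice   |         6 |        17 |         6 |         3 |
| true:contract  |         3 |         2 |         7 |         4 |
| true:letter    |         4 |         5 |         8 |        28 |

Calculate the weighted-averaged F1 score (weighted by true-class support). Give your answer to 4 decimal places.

Per-class F1 score (2·TP/(2·TP+FP+FN)):
  resume: TP=21, FP=6+3+4=13, FN=6+9+1=16 → 42/71 = 0.59155
  invoice: TP=17, FP=6+2+5=13, FN=6+6+3=15 → 34/62 = 0.54839
  contract: TP=7, FP=9+6+8=23, FN=3+2+4=9 → 14/46 = 0.30435
  letter: TP=28, FP=1+3+4=8, FN=4+5+8=17 → 56/81 = 0.69136
Weighted-F1 score = Σ (supportᵢ/N)·F1 scoreᵢ with N=130: (37/130)·0.59155 + (32/130)·0.54839 + (16/130)·0.30435 + (45/130)·0.69136 = 0.5801

0.5801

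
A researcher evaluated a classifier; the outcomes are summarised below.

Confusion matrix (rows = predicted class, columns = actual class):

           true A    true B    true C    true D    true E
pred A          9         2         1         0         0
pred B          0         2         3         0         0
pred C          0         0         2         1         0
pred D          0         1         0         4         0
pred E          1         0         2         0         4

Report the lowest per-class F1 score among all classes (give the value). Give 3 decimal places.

Per-class F1 score (2·TP/(2·TP+FP+FN)):
  A: TP=9, FP=2+1+0+0=3, FN=0+0+0+1=1 → 18/22 = 0.8182
  B: TP=2, FP=0+3+0+0=3, FN=2+0+1+0=3 → 4/10 = 0.4000
  C: TP=2, FP=0+0+1+0=1, FN=1+3+0+2=6 → 4/11 = 0.3636
  D: TP=4, FP=0+1+0+0=1, FN=0+0+1+0=1 → 8/10 = 0.8000
  E: TP=4, FP=1+0+2+0=3, FN=0+0+0+0=0 → 8/11 = 0.7273
Lowest is class 'C' with F1 score = 0.364.

0.364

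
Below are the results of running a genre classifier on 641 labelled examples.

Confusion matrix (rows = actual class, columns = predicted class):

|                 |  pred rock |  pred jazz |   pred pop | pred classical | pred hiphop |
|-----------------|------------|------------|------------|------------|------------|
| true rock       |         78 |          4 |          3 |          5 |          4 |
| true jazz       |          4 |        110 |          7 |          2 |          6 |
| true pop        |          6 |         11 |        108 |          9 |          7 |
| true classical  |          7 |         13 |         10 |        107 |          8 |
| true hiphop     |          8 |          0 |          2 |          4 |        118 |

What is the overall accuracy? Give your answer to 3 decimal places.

Accuracy = trace / total = (78+110+108+107+118=521) / 641 = 521/641 = 0.813

0.813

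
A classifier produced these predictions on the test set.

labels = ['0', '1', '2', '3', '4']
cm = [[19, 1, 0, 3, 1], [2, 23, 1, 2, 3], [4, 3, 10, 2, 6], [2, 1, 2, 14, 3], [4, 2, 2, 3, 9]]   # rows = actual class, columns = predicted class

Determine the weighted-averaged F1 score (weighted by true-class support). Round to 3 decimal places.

0.610

Per-class F1 score (2·TP/(2·TP+FP+FN)):
  0: TP=19, FP=2+4+2+4=12, FN=1+0+3+1=5 → 38/55 = 0.6909
  1: TP=23, FP=1+3+1+2=7, FN=2+1+2+3=8 → 46/61 = 0.7541
  2: TP=10, FP=0+1+2+2=5, FN=4+3+2+6=15 → 20/40 = 0.5000
  3: TP=14, FP=3+2+2+3=10, FN=2+1+2+3=8 → 28/46 = 0.6087
  4: TP=9, FP=1+3+6+3=13, FN=4+2+2+3=11 → 18/42 = 0.4286
Weighted-F1 score = Σ (supportᵢ/N)·F1 scoreᵢ with N=122: (24/122)·0.6909 + (31/122)·0.7541 + (25/122)·0.5000 + (22/122)·0.6087 + (20/122)·0.4286 = 0.610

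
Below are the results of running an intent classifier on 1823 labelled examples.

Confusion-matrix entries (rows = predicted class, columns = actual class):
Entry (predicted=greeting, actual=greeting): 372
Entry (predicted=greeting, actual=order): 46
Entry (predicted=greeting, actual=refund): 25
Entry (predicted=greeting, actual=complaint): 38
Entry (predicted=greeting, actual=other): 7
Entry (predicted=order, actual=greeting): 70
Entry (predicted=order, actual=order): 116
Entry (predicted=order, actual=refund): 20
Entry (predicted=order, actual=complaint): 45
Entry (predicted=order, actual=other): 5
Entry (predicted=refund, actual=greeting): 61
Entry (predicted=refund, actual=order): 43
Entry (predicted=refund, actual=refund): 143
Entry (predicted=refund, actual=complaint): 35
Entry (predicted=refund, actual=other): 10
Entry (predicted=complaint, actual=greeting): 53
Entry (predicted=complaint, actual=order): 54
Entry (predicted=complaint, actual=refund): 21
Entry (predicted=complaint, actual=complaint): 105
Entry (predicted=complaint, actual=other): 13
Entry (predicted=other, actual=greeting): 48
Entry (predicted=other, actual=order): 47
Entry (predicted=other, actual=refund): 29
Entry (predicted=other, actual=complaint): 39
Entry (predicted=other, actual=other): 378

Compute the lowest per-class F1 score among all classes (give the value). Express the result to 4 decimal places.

0.4128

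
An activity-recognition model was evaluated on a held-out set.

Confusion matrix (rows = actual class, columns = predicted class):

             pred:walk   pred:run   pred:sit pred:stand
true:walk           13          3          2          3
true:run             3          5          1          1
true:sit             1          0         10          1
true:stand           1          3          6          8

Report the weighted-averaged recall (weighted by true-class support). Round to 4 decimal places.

0.5902

Per-class recall (TP/(TP+FN)):
  walk: TP=13, FN=3+2+3=8 → 13/21 = 0.61905
  run: TP=5, FN=3+1+1=5 → 5/10 = 0.50000
  sit: TP=10, FN=1+0+1=2 → 10/12 = 0.83333
  stand: TP=8, FN=1+3+6=10 → 8/18 = 0.44444
Weighted-recall = Σ (supportᵢ/N)·recallᵢ with N=61: (21/61)·0.61905 + (10/61)·0.50000 + (12/61)·0.83333 + (18/61)·0.44444 = 0.5902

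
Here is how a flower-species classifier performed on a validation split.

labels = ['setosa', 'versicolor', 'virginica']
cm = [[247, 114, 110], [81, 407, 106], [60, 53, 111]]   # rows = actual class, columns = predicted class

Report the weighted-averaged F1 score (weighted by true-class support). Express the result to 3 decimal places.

0.601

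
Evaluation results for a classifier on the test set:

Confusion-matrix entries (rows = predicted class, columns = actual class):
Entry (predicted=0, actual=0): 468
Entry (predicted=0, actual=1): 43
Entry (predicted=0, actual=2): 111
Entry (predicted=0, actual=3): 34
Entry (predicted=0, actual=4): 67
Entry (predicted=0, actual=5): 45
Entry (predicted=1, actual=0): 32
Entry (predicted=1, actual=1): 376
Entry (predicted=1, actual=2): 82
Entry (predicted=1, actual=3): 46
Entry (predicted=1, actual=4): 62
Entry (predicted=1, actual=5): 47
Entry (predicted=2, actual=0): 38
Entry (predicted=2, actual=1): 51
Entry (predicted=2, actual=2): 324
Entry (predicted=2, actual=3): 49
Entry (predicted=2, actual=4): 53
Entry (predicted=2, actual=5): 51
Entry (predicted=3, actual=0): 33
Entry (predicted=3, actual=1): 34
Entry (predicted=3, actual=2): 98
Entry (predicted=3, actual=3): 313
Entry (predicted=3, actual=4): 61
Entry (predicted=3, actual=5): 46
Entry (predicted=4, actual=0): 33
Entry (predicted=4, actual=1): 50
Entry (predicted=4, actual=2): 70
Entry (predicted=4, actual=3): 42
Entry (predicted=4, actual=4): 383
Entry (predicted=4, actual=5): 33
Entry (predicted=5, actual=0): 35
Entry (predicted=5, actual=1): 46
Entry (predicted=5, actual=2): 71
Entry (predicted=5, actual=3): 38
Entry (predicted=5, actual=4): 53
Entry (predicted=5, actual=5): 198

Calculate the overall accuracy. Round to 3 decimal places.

0.570

Accuracy = trace / total = (468+376+324+313+383+198=2062) / 3616 = 2062/3616 = 0.570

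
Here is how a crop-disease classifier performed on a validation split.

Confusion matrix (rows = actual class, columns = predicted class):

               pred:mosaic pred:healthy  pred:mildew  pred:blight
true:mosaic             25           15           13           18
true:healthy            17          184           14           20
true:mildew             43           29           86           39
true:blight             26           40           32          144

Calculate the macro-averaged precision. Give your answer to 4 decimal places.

Per-class precision (TP/(TP+FP)):
  mosaic: TP=25, FP=17+43+26=86 → 25/111 = 0.22523
  healthy: TP=184, FP=15+29+40=84 → 184/268 = 0.68657
  mildew: TP=86, FP=13+14+32=59 → 86/145 = 0.59310
  blight: TP=144, FP=18+20+39=77 → 144/221 = 0.65158
Macro-precision = mean = (0.22523 + 0.68657 + 0.59310 + 0.65158) / 4 = 0.5391

0.5391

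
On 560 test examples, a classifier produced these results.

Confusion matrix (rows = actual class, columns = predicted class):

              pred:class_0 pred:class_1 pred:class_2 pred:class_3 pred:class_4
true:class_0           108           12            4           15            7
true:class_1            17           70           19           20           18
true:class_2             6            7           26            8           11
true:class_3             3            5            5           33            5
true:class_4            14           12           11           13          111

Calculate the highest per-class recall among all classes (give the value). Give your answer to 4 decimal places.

0.7397

Per-class recall (TP/(TP+FN)):
  class_0: TP=108, FN=12+4+15+7=38 → 108/146 = 0.73973
  class_1: TP=70, FN=17+19+20+18=74 → 70/144 = 0.48611
  class_2: TP=26, FN=6+7+8+11=32 → 26/58 = 0.44828
  class_3: TP=33, FN=3+5+5+5=18 → 33/51 = 0.64706
  class_4: TP=111, FN=14+12+11+13=50 → 111/161 = 0.68944
Highest is class 'class_0' with recall = 0.7397.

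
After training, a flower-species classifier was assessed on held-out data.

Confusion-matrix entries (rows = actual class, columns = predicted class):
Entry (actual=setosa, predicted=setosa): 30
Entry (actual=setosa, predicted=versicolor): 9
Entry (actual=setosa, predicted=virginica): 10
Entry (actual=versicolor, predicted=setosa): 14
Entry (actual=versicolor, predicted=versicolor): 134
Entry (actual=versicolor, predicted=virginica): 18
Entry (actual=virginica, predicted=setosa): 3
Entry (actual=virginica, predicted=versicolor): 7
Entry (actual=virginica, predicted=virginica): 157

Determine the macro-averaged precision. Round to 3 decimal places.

Per-class precision (TP/(TP+FP)):
  setosa: TP=30, FP=14+3=17 → 30/47 = 0.6383
  versicolor: TP=134, FP=9+7=16 → 134/150 = 0.8933
  virginica: TP=157, FP=10+18=28 → 157/185 = 0.8486
Macro-precision = mean = (0.6383 + 0.8933 + 0.8486) / 3 = 0.793

0.793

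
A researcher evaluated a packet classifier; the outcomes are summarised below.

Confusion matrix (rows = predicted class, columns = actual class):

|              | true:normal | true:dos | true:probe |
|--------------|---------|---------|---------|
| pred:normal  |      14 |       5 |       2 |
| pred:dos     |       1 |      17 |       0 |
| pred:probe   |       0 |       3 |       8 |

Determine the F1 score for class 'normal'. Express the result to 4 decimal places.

0.7778

F1 score = 2·TP/(2·TP+FP+FN).
normal: TP=14, FP=5+2=7, FN=1+0=1 → 28/36 = 0.77778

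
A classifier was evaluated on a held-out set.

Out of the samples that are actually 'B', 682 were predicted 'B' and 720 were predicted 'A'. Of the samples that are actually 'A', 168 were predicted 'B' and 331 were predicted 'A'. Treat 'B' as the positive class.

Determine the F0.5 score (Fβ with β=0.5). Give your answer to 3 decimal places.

0.710

Fβ = (1+β²)·TP / ((1+β²)·TP + β²·FN + FP), with β²=1/4
= 1.25·682 / (1.25·682 + 0.25·720 + 168) = 0.710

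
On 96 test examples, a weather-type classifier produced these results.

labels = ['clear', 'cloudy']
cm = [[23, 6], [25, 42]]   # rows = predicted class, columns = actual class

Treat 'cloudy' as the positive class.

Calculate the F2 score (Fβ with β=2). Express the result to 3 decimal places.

Fβ = (1+β²)·TP / ((1+β²)·TP + β²·FN + FP), with β²=4
= 5·42 / (5·42 + 4·6 + 25) = 0.811

0.811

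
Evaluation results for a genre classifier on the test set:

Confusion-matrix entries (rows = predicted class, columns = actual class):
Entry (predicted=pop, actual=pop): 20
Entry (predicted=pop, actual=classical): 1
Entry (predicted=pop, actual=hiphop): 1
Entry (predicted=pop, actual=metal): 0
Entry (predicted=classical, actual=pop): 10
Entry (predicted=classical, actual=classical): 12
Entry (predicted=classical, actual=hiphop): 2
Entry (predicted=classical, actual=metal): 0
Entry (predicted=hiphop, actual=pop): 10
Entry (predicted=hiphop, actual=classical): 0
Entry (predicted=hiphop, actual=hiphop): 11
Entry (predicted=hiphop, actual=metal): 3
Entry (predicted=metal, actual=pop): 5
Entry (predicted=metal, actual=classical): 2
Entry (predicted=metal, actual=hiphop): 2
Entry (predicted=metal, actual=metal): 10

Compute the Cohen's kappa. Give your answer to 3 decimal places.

0.461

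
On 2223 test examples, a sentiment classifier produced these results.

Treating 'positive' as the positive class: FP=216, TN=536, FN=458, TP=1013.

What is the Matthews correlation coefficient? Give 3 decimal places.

0.382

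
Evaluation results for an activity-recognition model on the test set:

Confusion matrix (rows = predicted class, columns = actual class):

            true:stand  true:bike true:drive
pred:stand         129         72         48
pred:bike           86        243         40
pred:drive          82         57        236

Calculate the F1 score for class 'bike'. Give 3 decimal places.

One-vs-rest for 'bike': TP = diagonal; FP = other classes predicted 'bike'; FN = 'bike' predicted as other.
F1 score = 2·TP/(2·TP+FP+FN).
bike: TP=243, FP=86+40=126, FN=72+57=129 → 486/741 = 0.6559

0.656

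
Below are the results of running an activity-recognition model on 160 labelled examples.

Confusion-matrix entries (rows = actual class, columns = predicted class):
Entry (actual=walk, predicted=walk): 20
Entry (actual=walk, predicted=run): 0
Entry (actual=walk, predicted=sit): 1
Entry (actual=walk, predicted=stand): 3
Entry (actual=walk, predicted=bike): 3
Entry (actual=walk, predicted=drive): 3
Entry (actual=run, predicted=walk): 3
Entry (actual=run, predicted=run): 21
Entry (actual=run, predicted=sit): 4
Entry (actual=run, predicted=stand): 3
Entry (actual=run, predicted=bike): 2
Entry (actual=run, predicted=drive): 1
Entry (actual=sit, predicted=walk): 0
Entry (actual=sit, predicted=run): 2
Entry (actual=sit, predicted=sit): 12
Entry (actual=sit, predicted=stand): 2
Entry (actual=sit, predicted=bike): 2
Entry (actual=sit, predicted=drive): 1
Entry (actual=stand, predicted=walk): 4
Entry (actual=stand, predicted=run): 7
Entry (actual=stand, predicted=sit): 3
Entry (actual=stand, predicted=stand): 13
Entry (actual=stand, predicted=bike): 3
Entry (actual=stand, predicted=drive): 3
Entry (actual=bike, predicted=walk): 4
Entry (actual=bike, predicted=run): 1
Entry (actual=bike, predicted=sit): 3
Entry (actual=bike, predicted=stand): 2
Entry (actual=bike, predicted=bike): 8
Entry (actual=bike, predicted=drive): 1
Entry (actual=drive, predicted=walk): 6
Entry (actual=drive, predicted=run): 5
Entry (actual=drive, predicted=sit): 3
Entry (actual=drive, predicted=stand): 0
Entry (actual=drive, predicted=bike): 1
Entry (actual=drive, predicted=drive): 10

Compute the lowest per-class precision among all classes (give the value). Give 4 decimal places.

Per-class precision (TP/(TP+FP)):
  walk: TP=20, FP=3+0+4+4+6=17 → 20/37 = 0.54054
  run: TP=21, FP=0+2+7+1+5=15 → 21/36 = 0.58333
  sit: TP=12, FP=1+4+3+3+3=14 → 12/26 = 0.46154
  stand: TP=13, FP=3+3+2+2+0=10 → 13/23 = 0.56522
  bike: TP=8, FP=3+2+2+3+1=11 → 8/19 = 0.42105
  drive: TP=10, FP=3+1+1+3+1=9 → 10/19 = 0.52632
Lowest is class 'bike' with precision = 0.4211.

0.4211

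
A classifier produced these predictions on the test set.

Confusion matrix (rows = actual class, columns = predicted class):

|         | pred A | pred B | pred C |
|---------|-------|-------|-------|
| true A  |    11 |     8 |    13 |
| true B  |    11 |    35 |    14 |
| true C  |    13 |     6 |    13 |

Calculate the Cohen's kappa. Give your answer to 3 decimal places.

Observed agreement pₒ = trace/N = 59/124 = 0.4758
Expected agreement pₑ = Σ (rowᵢ·colᵢ)/N² = (32·35 + 60·49 + 32·40)/124² = 0.3473
κ = (pₒ − pₑ)/(1 − pₑ) = (0.4758 − 0.3473)/(1 − 0.3473) = 0.197

0.197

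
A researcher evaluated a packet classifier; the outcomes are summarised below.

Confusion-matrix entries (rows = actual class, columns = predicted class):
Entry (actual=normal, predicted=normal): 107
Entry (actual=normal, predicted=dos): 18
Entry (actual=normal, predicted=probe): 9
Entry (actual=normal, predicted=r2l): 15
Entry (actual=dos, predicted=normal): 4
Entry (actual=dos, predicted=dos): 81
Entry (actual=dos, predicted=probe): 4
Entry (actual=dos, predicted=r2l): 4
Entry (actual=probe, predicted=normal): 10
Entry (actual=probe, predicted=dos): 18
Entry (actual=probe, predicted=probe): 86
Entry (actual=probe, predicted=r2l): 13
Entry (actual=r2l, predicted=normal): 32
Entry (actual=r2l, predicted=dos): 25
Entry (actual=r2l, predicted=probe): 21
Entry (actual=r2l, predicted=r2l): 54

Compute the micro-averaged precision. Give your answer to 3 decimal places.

0.655

Micro-averaging pools counts across classes: ΣTP=328, ΣFP=173, ΣFN=173.
Micro-precision = TP/(TP+FP) on pooled counts = 0.655 (equals overall accuracy in single-label multiclass).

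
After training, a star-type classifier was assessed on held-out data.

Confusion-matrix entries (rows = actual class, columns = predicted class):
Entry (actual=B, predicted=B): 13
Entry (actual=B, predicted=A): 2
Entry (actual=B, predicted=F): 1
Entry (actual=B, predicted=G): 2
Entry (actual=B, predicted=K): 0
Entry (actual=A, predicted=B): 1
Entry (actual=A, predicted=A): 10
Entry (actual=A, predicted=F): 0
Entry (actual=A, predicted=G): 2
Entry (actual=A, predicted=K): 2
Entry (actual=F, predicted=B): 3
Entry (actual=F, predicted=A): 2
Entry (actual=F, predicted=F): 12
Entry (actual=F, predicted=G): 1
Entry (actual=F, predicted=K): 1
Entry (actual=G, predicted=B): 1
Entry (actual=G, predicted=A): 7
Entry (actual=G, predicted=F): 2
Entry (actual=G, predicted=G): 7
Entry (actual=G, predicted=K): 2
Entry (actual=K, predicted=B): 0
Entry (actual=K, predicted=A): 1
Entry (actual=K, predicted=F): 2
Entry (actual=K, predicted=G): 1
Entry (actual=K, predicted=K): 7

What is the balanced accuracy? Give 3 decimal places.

0.605

Balanced accuracy = mean of per-class recall.
  B: recall = 13/18 = 0.7222
  A: recall = 10/15 = 0.6667
  F: recall = 12/19 = 0.6316
  G: recall = 7/19 = 0.3684
  K: recall = 7/11 = 0.6364
Mean = (0.7222 + 0.6667 + 0.6316 + 0.3684 + 0.6364) / 5 = 0.605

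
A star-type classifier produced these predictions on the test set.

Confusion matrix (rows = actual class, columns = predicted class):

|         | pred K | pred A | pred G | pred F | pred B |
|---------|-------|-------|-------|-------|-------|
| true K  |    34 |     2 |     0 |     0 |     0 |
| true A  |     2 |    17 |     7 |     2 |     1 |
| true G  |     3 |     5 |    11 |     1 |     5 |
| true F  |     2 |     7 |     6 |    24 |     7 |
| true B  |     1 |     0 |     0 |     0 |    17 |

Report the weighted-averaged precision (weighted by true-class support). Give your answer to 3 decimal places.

Per-class precision (TP/(TP+FP)):
  K: TP=34, FP=2+3+2+1=8 → 34/42 = 0.8095
  A: TP=17, FP=2+5+7+0=14 → 17/31 = 0.5484
  G: TP=11, FP=0+7+6+0=13 → 11/24 = 0.4583
  F: TP=24, FP=0+2+1+0=3 → 24/27 = 0.8889
  B: TP=17, FP=0+1+5+7=13 → 17/30 = 0.5667
Weighted-precision = Σ (supportᵢ/N)·precisionᵢ with N=154: (36/154)·0.8095 + (29/154)·0.5484 + (25/154)·0.4583 + (46/154)·0.8889 + (18/154)·0.5667 = 0.699

0.699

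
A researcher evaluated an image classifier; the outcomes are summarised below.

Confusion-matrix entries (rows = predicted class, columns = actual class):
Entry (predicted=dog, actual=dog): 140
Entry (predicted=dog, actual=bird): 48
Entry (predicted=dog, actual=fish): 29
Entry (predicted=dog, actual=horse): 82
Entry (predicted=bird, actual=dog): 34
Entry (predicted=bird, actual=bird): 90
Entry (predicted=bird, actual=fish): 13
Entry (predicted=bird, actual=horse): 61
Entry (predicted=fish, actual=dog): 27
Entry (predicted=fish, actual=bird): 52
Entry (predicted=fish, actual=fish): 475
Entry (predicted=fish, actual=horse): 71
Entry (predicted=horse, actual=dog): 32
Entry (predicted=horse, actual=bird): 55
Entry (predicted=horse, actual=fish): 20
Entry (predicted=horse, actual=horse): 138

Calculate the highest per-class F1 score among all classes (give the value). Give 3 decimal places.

Per-class F1 score (2·TP/(2·TP+FP+FN)):
  dog: TP=140, FP=48+29+82=159, FN=34+27+32=93 → 280/532 = 0.5263
  bird: TP=90, FP=34+13+61=108, FN=48+52+55=155 → 180/443 = 0.4063
  fish: TP=475, FP=27+52+71=150, FN=29+13+20=62 → 950/1162 = 0.8176
  horse: TP=138, FP=32+55+20=107, FN=82+61+71=214 → 276/597 = 0.4623
Highest is class 'fish' with F1 score = 0.818.

0.818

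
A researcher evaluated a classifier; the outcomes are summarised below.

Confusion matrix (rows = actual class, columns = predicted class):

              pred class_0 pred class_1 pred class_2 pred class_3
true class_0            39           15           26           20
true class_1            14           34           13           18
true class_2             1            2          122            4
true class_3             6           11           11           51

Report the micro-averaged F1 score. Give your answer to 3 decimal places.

Micro-averaging pools counts across classes: ΣTP=246, ΣFP=141, ΣFN=141.
Micro-F1 score = 2·TP/(2·TP+FP+FN) on pooled counts = 0.636 (equals overall accuracy in single-label multiclass).

0.636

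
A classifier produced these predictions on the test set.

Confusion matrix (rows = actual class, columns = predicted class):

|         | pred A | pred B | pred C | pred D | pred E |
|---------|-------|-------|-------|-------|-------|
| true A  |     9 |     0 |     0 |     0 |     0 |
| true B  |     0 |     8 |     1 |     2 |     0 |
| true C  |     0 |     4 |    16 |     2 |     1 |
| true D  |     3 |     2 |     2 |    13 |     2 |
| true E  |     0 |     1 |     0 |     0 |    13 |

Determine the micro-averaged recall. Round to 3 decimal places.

Micro-averaging pools counts across classes: ΣTP=59, ΣFP=20, ΣFN=20.
Micro-recall = TP/(TP+FN) on pooled counts = 0.747 (equals overall accuracy in single-label multiclass).

0.747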